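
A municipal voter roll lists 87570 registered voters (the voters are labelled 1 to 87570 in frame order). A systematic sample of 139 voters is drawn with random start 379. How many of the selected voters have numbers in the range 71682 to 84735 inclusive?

20

k = 87570/139 = 630
First selection ≥ 71682: 379 + ⌈(71682−379)/630⌉·630 = 379 + 114×630 = 72199
Last selection ≤ 84735: 379 + ⌊(84735−379)/630⌋·630 = 379 + 133×630 = 84169
Count = 133 − 114 + 1 = 20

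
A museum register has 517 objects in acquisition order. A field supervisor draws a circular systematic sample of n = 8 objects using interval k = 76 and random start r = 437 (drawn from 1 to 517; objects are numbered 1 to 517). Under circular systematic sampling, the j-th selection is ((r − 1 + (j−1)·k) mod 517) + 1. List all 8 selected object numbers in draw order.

437, 513, 72, 148, 224, 300, 376, 452

Selection 1: 437
Selection 2: 437 + 76 = 513
Selection 3: 513 + 76 = 589 → 589 − 517 = 72
Selection 4: 72 + 76 = 148
Selection 5: 148 + 76 = 224
Selection 6: 224 + 76 = 300
Selection 7: 300 + 76 = 376
Selection 8: 376 + 76 = 452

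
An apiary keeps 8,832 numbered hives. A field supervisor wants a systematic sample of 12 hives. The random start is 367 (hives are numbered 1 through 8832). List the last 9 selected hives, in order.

2575, 3311, 4047, 4783, 5519, 6255, 6991, 7727, 8463

k = N/n = 8832/12 = 736
4th selection = 367 + 3×736 = 2575
5th: 2575 + 736 = 3311
6th: 3311 + 736 = 4047
7th: 4047 + 736 = 4783
8th: 4783 + 736 = 5519
9th: 5519 + 736 = 6255
10th: 6255 + 736 = 6991
11th: 6991 + 736 = 7727
12th: 7727 + 736 = 8463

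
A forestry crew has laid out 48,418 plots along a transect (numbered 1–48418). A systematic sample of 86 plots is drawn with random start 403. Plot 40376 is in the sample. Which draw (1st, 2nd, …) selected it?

72

k = 48418/86 = 563
position = (40376 − 403)/563 + 1 = 39973/563 + 1 = 71 + 1 = 72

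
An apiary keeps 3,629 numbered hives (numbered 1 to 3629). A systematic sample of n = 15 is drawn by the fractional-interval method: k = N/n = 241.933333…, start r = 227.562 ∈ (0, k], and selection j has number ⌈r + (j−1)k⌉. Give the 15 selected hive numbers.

j=1: r + 0k = 227.562 → ⌈·⌉ = 228
j=2: r + 1k = 469.495333… → ⌈·⌉ = 470
j=3: r + 2k = 711.428666… → ⌈·⌉ = 712
j=4: r + 3k = 953.362 → ⌈·⌉ = 954
j=5: r + 4k = 1195.295333… → ⌈·⌉ = 1196
j=6: r + 5k = 1437.228666… → ⌈·⌉ = 1438
j=7: r + 6k = 1679.162 → ⌈·⌉ = 1680
j=8: r + 7k = 1921.095333… → ⌈·⌉ = 1922
j=9: r + 8k = 2163.028666… → ⌈·⌉ = 2164
j=10: r + 9k = 2404.962 → ⌈·⌉ = 2405
j=11: r + 10k = 2646.895333… → ⌈·⌉ = 2647
j=12: r + 11k = 2888.828666… → ⌈·⌉ = 2889
j=13: r + 12k = 3130.762 → ⌈·⌉ = 3131
j=14: r + 13k = 3372.695333… → ⌈·⌉ = 3373
j=15: r + 14k = 3614.628666… → ⌈·⌉ = 3615

228, 470, 712, 954, 1196, 1438, 1680, 1922, 2164, 2405, 2647, 2889, 3131, 3373, 3615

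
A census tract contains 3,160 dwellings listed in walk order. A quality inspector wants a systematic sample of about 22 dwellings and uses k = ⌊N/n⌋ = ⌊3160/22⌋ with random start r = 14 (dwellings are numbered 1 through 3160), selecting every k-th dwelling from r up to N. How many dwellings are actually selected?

23

k = ⌊3160/22⌋ = 143
Achieved size = ⌊(3160 − 14)/143⌋ + 1 = ⌊3146/143⌋ + 1 = 22 + 1 = 23
(last selection: 14 + 22×143 = 3160 ≤ 3160; next would be 3303 > 3160)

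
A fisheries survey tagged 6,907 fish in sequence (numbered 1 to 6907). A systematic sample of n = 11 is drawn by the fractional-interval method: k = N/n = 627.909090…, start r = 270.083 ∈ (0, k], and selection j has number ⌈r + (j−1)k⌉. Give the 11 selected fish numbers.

j=1: r + 0k = 270.083 → ⌈·⌉ = 271
j=2: r + 1k = 897.992090… → ⌈·⌉ = 898
j=3: r + 2k = 1525.901181… → ⌈·⌉ = 1526
j=4: r + 3k = 2153.810272… → ⌈·⌉ = 2154
j=5: r + 4k = 2781.719363… → ⌈·⌉ = 2782
j=6: r + 5k = 3409.628454… → ⌈·⌉ = 3410
j=7: r + 6k = 4037.537545… → ⌈·⌉ = 4038
j=8: r + 7k = 4665.446636… → ⌈·⌉ = 4666
j=9: r + 8k = 5293.355727… → ⌈·⌉ = 5294
j=10: r + 9k = 5921.264818… → ⌈·⌉ = 5922
j=11: r + 10k = 6549.173909… → ⌈·⌉ = 6550

271, 898, 1526, 2154, 2782, 3410, 4038, 4666, 5294, 5922, 6550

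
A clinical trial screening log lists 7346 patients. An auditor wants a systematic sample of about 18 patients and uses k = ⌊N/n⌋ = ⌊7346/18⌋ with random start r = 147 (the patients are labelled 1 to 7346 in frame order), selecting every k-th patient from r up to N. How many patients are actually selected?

k = ⌊7346/18⌋ = 408
Achieved size = ⌊(7346 − 147)/408⌋ + 1 = ⌊7199/408⌋ + 1 = 17 + 1 = 18
(last selection: 147 + 17×408 = 7083 ≤ 7346; next would be 7491 > 7346)

18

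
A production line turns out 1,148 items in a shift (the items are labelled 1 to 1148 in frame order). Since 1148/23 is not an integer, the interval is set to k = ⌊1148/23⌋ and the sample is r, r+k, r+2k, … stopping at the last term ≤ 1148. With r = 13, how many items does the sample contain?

24

k = ⌊1148/23⌋ = 49
Achieved size = ⌊(1148 − 13)/49⌋ + 1 = ⌊1135/49⌋ + 1 = 23 + 1 = 24
(last selection: 13 + 23×49 = 1140 ≤ 1148; next would be 1189 > 1148)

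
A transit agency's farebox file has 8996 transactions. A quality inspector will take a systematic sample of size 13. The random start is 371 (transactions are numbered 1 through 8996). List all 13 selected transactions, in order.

k = N/n = 8996/13 = 692
transaction 1: 371
transaction 2: 371 + 692 = 1063
transaction 3: 1063 + 692 = 1755
transaction 4: 1755 + 692 = 2447
transaction 5: 2447 + 692 = 3139
transaction 6: 3139 + 692 = 3831
transaction 7: 3831 + 692 = 4523
transaction 8: 4523 + 692 = 5215
transaction 9: 5215 + 692 = 5907
transaction 10: 5907 + 692 = 6599
transaction 11: 6599 + 692 = 7291
transaction 12: 7291 + 692 = 7983
transaction 13: 7983 + 692 = 8675

371, 1063, 1755, 2447, 3139, 3831, 4523, 5215, 5907, 6599, 7291, 7983, 8675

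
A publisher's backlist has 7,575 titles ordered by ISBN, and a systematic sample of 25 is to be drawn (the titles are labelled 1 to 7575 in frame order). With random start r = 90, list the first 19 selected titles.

k = N/n = 7575/25 = 303
title 1: 90
title 2: 90 + 303 = 393
title 3: 393 + 303 = 696
title 4: 696 + 303 = 999
title 5: 999 + 303 = 1302
title 6: 1302 + 303 = 1605
title 7: 1605 + 303 = 1908
title 8: 1908 + 303 = 2211
title 9: 2211 + 303 = 2514
title 10: 2514 + 303 = 2817
title 11: 2817 + 303 = 3120
title 12: 3120 + 303 = 3423
title 13: 3423 + 303 = 3726
title 14: 3726 + 303 = 4029
title 15: 4029 + 303 = 4332
title 16: 4332 + 303 = 4635
title 17: 4635 + 303 = 4938
title 18: 4938 + 303 = 5241
title 19: 5241 + 303 = 5544

90, 393, 696, 999, 1302, 1605, 1908, 2211, 2514, 2817, 3120, 3423, 3726, 4029, 4332, 4635, 4938, 5241, 5544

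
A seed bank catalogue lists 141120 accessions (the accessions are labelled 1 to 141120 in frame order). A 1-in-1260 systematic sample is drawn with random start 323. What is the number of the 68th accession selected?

84743

k = 1260
68th selection = r + (68−1)·k = 323 + 67×1260 = 323 + 84420 = 84743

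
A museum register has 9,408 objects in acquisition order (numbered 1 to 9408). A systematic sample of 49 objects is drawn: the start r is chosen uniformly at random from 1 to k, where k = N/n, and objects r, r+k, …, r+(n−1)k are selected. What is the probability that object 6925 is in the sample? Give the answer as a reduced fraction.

k = 9408/49 = 192.
Object 6925 is selected iff r ≡ 6925 (mod 192); exactly one such r in {1,…,192}.
Inclusion probability = 1/192.

1/192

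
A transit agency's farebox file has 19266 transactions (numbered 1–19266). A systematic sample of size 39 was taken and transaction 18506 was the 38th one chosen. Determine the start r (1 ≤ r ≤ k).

228

k = 19266/39 = 494
r = 18506 − (38−1)×494 = 18506 − 18278 = 228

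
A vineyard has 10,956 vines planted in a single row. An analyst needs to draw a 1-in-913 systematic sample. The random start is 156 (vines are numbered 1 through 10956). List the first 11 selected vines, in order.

vine 1: 156
vine 2: 156 + 913 = 1069
vine 3: 1069 + 913 = 1982
vine 4: 1982 + 913 = 2895
vine 5: 2895 + 913 = 3808
vine 6: 3808 + 913 = 4721
vine 7: 4721 + 913 = 5634
vine 8: 5634 + 913 = 6547
vine 9: 6547 + 913 = 7460
vine 10: 7460 + 913 = 8373
vine 11: 8373 + 913 = 9286

156, 1069, 1982, 2895, 3808, 4721, 5634, 6547, 7460, 8373, 9286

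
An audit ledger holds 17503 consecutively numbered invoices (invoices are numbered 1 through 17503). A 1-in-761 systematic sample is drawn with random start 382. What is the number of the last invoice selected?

k = 761
23rd selection = r + (23−1)·k = 382 + 22×761 = 382 + 16742 = 17124

17124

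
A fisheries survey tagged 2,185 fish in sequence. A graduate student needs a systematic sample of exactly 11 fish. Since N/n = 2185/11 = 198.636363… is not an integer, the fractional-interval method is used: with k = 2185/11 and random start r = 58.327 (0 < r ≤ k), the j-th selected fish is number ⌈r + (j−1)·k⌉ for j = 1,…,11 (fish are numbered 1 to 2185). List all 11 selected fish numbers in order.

59, 257, 456, 655, 853, 1052, 1251, 1449, 1648, 1847, 2045

j=1: r + 0k = 58.327 → ⌈·⌉ = 59
j=2: r + 1k = 256.963363… → ⌈·⌉ = 257
j=3: r + 2k = 455.599727… → ⌈·⌉ = 456
j=4: r + 3k = 654.236090… → ⌈·⌉ = 655
j=5: r + 4k = 852.872454… → ⌈·⌉ = 853
j=6: r + 5k = 1051.508818… → ⌈·⌉ = 1052
j=7: r + 6k = 1250.145181… → ⌈·⌉ = 1251
j=8: r + 7k = 1448.781545… → ⌈·⌉ = 1449
j=9: r + 8k = 1647.417909… → ⌈·⌉ = 1648
j=10: r + 9k = 1846.054272… → ⌈·⌉ = 1847
j=11: r + 10k = 2044.690636… → ⌈·⌉ = 2045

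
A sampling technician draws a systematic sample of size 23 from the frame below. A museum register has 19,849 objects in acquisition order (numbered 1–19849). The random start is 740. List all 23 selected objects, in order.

740, 1603, 2466, 3329, 4192, 5055, 5918, 6781, 7644, 8507, 9370, 10233, 11096, 11959, 12822, 13685, 14548, 15411, 16274, 17137, 18000, 18863, 19726

k = N/n = 19849/23 = 863
object 1: 740
object 2: 740 + 863 = 1603
object 3: 1603 + 863 = 2466
object 4: 2466 + 863 = 3329
object 5: 3329 + 863 = 4192
object 6: 4192 + 863 = 5055
object 7: 5055 + 863 = 5918
object 8: 5918 + 863 = 6781
object 9: 6781 + 863 = 7644
object 10: 7644 + 863 = 8507
object 11: 8507 + 863 = 9370
object 12: 9370 + 863 = 10233
object 13: 10233 + 863 = 11096
object 14: 11096 + 863 = 11959
object 15: 11959 + 863 = 12822
object 16: 12822 + 863 = 13685
object 17: 13685 + 863 = 14548
object 18: 14548 + 863 = 15411
object 19: 15411 + 863 = 16274
object 20: 16274 + 863 = 17137
object 21: 17137 + 863 = 18000
object 22: 18000 + 863 = 18863
object 23: 18863 + 863 = 19726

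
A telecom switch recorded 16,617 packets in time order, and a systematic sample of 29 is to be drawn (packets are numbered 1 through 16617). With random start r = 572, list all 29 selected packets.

k = N/n = 16617/29 = 573
packet 1: 572
packet 2: 572 + 573 = 1145
packet 3: 1145 + 573 = 1718
packet 4: 1718 + 573 = 2291
packet 5: 2291 + 573 = 2864
packet 6: 2864 + 573 = 3437
packet 7: 3437 + 573 = 4010
packet 8: 4010 + 573 = 4583
packet 9: 4583 + 573 = 5156
packet 10: 5156 + 573 = 5729
packet 11: 5729 + 573 = 6302
packet 12: 6302 + 573 = 6875
packet 13: 6875 + 573 = 7448
packet 14: 7448 + 573 = 8021
packet 15: 8021 + 573 = 8594
packet 16: 8594 + 573 = 9167
packet 17: 9167 + 573 = 9740
packet 18: 9740 + 573 = 10313
packet 19: 10313 + 573 = 10886
packet 20: 10886 + 573 = 11459
packet 21: 11459 + 573 = 12032
packet 22: 12032 + 573 = 12605
packet 23: 12605 + 573 = 13178
packet 24: 13178 + 573 = 13751
packet 25: 13751 + 573 = 14324
packet 26: 14324 + 573 = 14897
packet 27: 14897 + 573 = 15470
packet 28: 15470 + 573 = 16043
packet 29: 16043 + 573 = 16616

572, 1145, 1718, 2291, 2864, 3437, 4010, 4583, 5156, 5729, 6302, 6875, 7448, 8021, 8594, 9167, 9740, 10313, 10886, 11459, 12032, 12605, 13178, 13751, 14324, 14897, 15470, 16043, 16616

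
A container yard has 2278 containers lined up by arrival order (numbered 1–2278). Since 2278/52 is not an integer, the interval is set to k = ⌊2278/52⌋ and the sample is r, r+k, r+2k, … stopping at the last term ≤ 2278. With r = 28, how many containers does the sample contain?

k = ⌊2278/52⌋ = 43
Achieved size = ⌊(2278 − 28)/43⌋ + 1 = ⌊2250/43⌋ + 1 = 52 + 1 = 53
(last selection: 28 + 52×43 = 2264 ≤ 2278; next would be 2307 > 2278)

53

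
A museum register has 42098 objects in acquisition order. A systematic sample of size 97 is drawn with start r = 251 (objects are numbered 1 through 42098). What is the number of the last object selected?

41915

k = 42098/97 = 434
97th selection = r + (97−1)·k = 251 + 96×434 = 251 + 41664 = 41915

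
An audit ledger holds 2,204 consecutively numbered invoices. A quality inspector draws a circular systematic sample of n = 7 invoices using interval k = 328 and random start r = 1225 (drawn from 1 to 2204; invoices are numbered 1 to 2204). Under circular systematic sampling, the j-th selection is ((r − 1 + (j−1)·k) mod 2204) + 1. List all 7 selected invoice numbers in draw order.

Selection 1: 1225
Selection 2: 1225 + 328 = 1553
Selection 3: 1553 + 328 = 1881
Selection 4: 1881 + 328 = 2209 → 2209 − 2204 = 5
Selection 5: 5 + 328 = 333
Selection 6: 333 + 328 = 661
Selection 7: 661 + 328 = 989

1225, 1553, 1881, 5, 333, 661, 989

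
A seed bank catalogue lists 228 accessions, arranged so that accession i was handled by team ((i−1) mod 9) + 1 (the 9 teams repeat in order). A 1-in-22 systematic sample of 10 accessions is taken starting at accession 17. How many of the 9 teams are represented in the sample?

Consecutive selections differ by k = 22, so their team numbers differ by 22 mod 9 = 4.
gcd(22, 9) = 1, so the sample visits 9/1 = 9 distinct residues mod 9.
Start 17 is team 8; the teams hit are 1, 2, 3, 4, 5, 6, 7, 8, 9.

9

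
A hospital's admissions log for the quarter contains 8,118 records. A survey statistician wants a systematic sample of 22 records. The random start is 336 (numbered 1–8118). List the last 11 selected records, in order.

4395, 4764, 5133, 5502, 5871, 6240, 6609, 6978, 7347, 7716, 8085

k = N/n = 8118/22 = 369
12th selection = 336 + 11×369 = 4395
13th: 4395 + 369 = 4764
14th: 4764 + 369 = 5133
15th: 5133 + 369 = 5502
16th: 5502 + 369 = 5871
17th: 5871 + 369 = 6240
18th: 6240 + 369 = 6609
19th: 6609 + 369 = 6978
20th: 6978 + 369 = 7347
21st: 7347 + 369 = 7716
22nd: 7716 + 369 = 8085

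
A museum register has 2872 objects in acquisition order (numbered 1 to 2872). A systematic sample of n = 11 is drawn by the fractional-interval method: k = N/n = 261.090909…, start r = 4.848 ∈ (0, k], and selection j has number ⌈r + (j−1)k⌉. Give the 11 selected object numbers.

5, 266, 528, 789, 1050, 1311, 1572, 1833, 2094, 2355, 2616

j=1: r + 0k = 4.848 → ⌈·⌉ = 5
j=2: r + 1k = 265.938909… → ⌈·⌉ = 266
j=3: r + 2k = 527.029818… → ⌈·⌉ = 528
j=4: r + 3k = 788.120727… → ⌈·⌉ = 789
j=5: r + 4k = 1049.211636… → ⌈·⌉ = 1050
j=6: r + 5k = 1310.302545… → ⌈·⌉ = 1311
j=7: r + 6k = 1571.393454… → ⌈·⌉ = 1572
j=8: r + 7k = 1832.484363… → ⌈·⌉ = 1833
j=9: r + 8k = 2093.575272… → ⌈·⌉ = 2094
j=10: r + 9k = 2354.666181… → ⌈·⌉ = 2355
j=11: r + 10k = 2615.757090… → ⌈·⌉ = 2616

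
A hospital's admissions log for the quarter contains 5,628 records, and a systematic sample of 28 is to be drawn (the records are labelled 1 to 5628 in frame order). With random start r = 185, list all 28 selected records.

k = N/n = 5628/28 = 201
record 1: 185
record 2: 185 + 201 = 386
record 3: 386 + 201 = 587
record 4: 587 + 201 = 788
record 5: 788 + 201 = 989
record 6: 989 + 201 = 1190
record 7: 1190 + 201 = 1391
record 8: 1391 + 201 = 1592
record 9: 1592 + 201 = 1793
record 10: 1793 + 201 = 1994
record 11: 1994 + 201 = 2195
record 12: 2195 + 201 = 2396
record 13: 2396 + 201 = 2597
record 14: 2597 + 201 = 2798
record 15: 2798 + 201 = 2999
record 16: 2999 + 201 = 3200
record 17: 3200 + 201 = 3401
record 18: 3401 + 201 = 3602
record 19: 3602 + 201 = 3803
record 20: 3803 + 201 = 4004
record 21: 4004 + 201 = 4205
record 22: 4205 + 201 = 4406
record 23: 4406 + 201 = 4607
record 24: 4607 + 201 = 4808
record 25: 4808 + 201 = 5009
record 26: 5009 + 201 = 5210
record 27: 5210 + 201 = 5411
record 28: 5411 + 201 = 5612

185, 386, 587, 788, 989, 1190, 1391, 1592, 1793, 1994, 2195, 2396, 2597, 2798, 2999, 3200, 3401, 3602, 3803, 4004, 4205, 4406, 4607, 4808, 5009, 5210, 5411, 5612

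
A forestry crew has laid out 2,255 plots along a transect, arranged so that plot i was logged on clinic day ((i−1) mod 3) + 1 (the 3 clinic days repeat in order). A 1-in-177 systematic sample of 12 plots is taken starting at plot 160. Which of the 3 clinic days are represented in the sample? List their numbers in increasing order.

1

Consecutive selections differ by k = 177, so their clinic day numbers differ by 177 mod 3 = 0.
gcd(177, 3) = 3, so the sample visits 3/3 = 1 distinct residues mod 3.
Start 160 is clinic day 1; the clinic days hit are 1.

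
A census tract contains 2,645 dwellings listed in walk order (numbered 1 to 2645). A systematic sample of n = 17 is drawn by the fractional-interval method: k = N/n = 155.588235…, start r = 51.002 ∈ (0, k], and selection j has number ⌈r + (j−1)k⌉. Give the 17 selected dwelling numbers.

52, 207, 363, 518, 674, 829, 985, 1141, 1296, 1452, 1607, 1763, 1919, 2074, 2230, 2385, 2541

j=1: r + 0k = 51.002 → ⌈·⌉ = 52
j=2: r + 1k = 206.590235… → ⌈·⌉ = 207
j=3: r + 2k = 362.178470… → ⌈·⌉ = 363
j=4: r + 3k = 517.766705… → ⌈·⌉ = 518
j=5: r + 4k = 673.354941… → ⌈·⌉ = 674
j=6: r + 5k = 828.943176… → ⌈·⌉ = 829
j=7: r + 6k = 984.531411… → ⌈·⌉ = 985
j=8: r + 7k = 1140.119647… → ⌈·⌉ = 1141
j=9: r + 8k = 1295.707882… → ⌈·⌉ = 1296
j=10: r + 9k = 1451.296117… → ⌈·⌉ = 1452
j=11: r + 10k = 1606.884352… → ⌈·⌉ = 1607
j=12: r + 11k = 1762.472588… → ⌈·⌉ = 1763
j=13: r + 12k = 1918.060823… → ⌈·⌉ = 1919
j=14: r + 13k = 2073.649058… → ⌈·⌉ = 2074
j=15: r + 14k = 2229.237294… → ⌈·⌉ = 2230
j=16: r + 15k = 2384.825529… → ⌈·⌉ = 2385
j=17: r + 16k = 2540.413764… → ⌈·⌉ = 2541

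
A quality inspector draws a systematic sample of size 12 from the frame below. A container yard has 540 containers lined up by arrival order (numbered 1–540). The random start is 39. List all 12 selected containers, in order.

k = N/n = 540/12 = 45
container 1: 39
container 2: 39 + 45 = 84
container 3: 84 + 45 = 129
container 4: 129 + 45 = 174
container 5: 174 + 45 = 219
container 6: 219 + 45 = 264
container 7: 264 + 45 = 309
container 8: 309 + 45 = 354
container 9: 354 + 45 = 399
container 10: 399 + 45 = 444
container 11: 444 + 45 = 489
container 12: 489 + 45 = 534

39, 84, 129, 174, 219, 264, 309, 354, 399, 444, 489, 534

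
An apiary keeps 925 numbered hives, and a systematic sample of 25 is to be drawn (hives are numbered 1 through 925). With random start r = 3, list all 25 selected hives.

3, 40, 77, 114, 151, 188, 225, 262, 299, 336, 373, 410, 447, 484, 521, 558, 595, 632, 669, 706, 743, 780, 817, 854, 891

k = N/n = 925/25 = 37
hive 1: 3
hive 2: 3 + 37 = 40
hive 3: 40 + 37 = 77
hive 4: 77 + 37 = 114
hive 5: 114 + 37 = 151
hive 6: 151 + 37 = 188
hive 7: 188 + 37 = 225
hive 8: 225 + 37 = 262
hive 9: 262 + 37 = 299
hive 10: 299 + 37 = 336
hive 11: 336 + 37 = 373
hive 12: 373 + 37 = 410
hive 13: 410 + 37 = 447
hive 14: 447 + 37 = 484
hive 15: 484 + 37 = 521
hive 16: 521 + 37 = 558
hive 17: 558 + 37 = 595
hive 18: 595 + 37 = 632
hive 19: 632 + 37 = 669
hive 20: 669 + 37 = 706
hive 21: 706 + 37 = 743
hive 22: 743 + 37 = 780
hive 23: 780 + 37 = 817
hive 24: 817 + 37 = 854
hive 25: 854 + 37 = 891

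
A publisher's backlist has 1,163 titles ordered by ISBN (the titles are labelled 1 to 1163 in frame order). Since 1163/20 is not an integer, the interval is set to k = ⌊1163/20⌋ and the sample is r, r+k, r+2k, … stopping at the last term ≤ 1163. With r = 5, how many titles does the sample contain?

20

k = ⌊1163/20⌋ = 58
Achieved size = ⌊(1163 − 5)/58⌋ + 1 = ⌊1158/58⌋ + 1 = 19 + 1 = 20
(last selection: 5 + 19×58 = 1107 ≤ 1163; next would be 1165 > 1163)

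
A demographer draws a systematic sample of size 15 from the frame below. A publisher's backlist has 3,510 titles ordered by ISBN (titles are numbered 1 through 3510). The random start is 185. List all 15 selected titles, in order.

k = N/n = 3510/15 = 234
title 1: 185
title 2: 185 + 234 = 419
title 3: 419 + 234 = 653
title 4: 653 + 234 = 887
title 5: 887 + 234 = 1121
title 6: 1121 + 234 = 1355
title 7: 1355 + 234 = 1589
title 8: 1589 + 234 = 1823
title 9: 1823 + 234 = 2057
title 10: 2057 + 234 = 2291
title 11: 2291 + 234 = 2525
title 12: 2525 + 234 = 2759
title 13: 2759 + 234 = 2993
title 14: 2993 + 234 = 3227
title 15: 3227 + 234 = 3461

185, 419, 653, 887, 1121, 1355, 1589, 1823, 2057, 2291, 2525, 2759, 2993, 3227, 3461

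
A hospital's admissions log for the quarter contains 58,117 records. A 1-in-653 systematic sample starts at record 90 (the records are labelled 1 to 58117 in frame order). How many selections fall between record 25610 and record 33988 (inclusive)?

12

k = 653
First selection ≥ 25610: 90 + ⌈(25610−90)/653⌉·653 = 90 + 40×653 = 26210
Last selection ≤ 33988: 90 + ⌊(33988−90)/653⌋·653 = 90 + 51×653 = 33393
Count = 51 − 40 + 1 = 12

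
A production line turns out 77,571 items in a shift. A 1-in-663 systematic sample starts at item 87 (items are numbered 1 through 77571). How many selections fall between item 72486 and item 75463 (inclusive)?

4

k = 663
First selection ≥ 72486: 87 + ⌈(72486−87)/663⌉·663 = 87 + 110×663 = 73017
Last selection ≤ 75463: 87 + ⌊(75463−87)/663⌋·663 = 87 + 113×663 = 75006
Count = 113 − 110 + 1 = 4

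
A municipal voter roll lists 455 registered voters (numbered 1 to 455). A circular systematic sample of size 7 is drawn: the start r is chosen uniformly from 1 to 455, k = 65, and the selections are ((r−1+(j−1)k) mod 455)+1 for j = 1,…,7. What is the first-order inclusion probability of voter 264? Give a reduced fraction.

For each position j, as r ranges over 1…455 the j-th selection hits every voter exactly once, so voter 264 is selected for exactly 7 of the 455 starts.
Inclusion probability = 7/455 = 1/65.

1/65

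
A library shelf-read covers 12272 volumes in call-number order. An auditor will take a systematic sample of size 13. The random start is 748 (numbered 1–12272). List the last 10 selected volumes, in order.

k = N/n = 12272/13 = 944
4th selection = 748 + 3×944 = 3580
5th: 3580 + 944 = 4524
6th: 4524 + 944 = 5468
7th: 5468 + 944 = 6412
8th: 6412 + 944 = 7356
9th: 7356 + 944 = 8300
10th: 8300 + 944 = 9244
11th: 9244 + 944 = 10188
12th: 10188 + 944 = 11132
13th: 11132 + 944 = 12076

3580, 4524, 5468, 6412, 7356, 8300, 9244, 10188, 11132, 12076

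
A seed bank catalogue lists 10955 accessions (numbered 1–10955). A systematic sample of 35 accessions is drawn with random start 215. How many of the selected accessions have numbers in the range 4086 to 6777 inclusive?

8

k = 10955/35 = 313
First selection ≥ 4086: 215 + ⌈(4086−215)/313⌉·313 = 215 + 13×313 = 4284
Last selection ≤ 6777: 215 + ⌊(6777−215)/313⌋·313 = 215 + 20×313 = 6475
Count = 20 − 13 + 1 = 8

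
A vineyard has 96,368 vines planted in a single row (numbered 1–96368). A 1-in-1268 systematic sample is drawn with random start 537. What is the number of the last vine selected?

k = 1268
76th selection = r + (76−1)·k = 537 + 75×1268 = 537 + 95100 = 95637

95637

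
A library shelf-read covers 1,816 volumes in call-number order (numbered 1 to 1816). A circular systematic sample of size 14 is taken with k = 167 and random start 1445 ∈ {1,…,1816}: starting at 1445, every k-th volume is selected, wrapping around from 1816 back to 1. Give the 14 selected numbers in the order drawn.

Selection 1: 1445
Selection 2: 1445 + 167 = 1612
Selection 3: 1612 + 167 = 1779
Selection 4: 1779 + 167 = 1946 → 1946 − 1816 = 130
Selection 5: 130 + 167 = 297
Selection 6: 297 + 167 = 464
Selection 7: 464 + 167 = 631
Selection 8: 631 + 167 = 798
Selection 9: 798 + 167 = 965
Selection 10: 965 + 167 = 1132
Selection 11: 1132 + 167 = 1299
Selection 12: 1299 + 167 = 1466
Selection 13: 1466 + 167 = 1633
Selection 14: 1633 + 167 = 1800

1445, 1612, 1779, 130, 297, 464, 631, 798, 965, 1132, 1299, 1466, 1633, 1800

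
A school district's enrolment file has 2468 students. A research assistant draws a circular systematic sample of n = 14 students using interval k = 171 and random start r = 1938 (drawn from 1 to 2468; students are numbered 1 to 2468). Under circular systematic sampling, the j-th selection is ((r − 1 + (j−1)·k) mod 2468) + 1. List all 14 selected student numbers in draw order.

Selection 1: 1938
Selection 2: 1938 + 171 = 2109
Selection 3: 2109 + 171 = 2280
Selection 4: 2280 + 171 = 2451
Selection 5: 2451 + 171 = 2622 → 2622 − 2468 = 154
Selection 6: 154 + 171 = 325
Selection 7: 325 + 171 = 496
Selection 8: 496 + 171 = 667
Selection 9: 667 + 171 = 838
Selection 10: 838 + 171 = 1009
Selection 11: 1009 + 171 = 1180
Selection 12: 1180 + 171 = 1351
Selection 13: 1351 + 171 = 1522
Selection 14: 1522 + 171 = 1693

1938, 2109, 2280, 2451, 154, 325, 496, 667, 838, 1009, 1180, 1351, 1522, 1693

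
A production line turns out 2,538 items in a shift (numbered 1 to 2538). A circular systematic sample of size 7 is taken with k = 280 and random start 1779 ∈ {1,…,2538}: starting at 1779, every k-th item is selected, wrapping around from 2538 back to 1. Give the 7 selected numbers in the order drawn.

1779, 2059, 2339, 81, 361, 641, 921

Selection 1: 1779
Selection 2: 1779 + 280 = 2059
Selection 3: 2059 + 280 = 2339
Selection 4: 2339 + 280 = 2619 → 2619 − 2538 = 81
Selection 5: 81 + 280 = 361
Selection 6: 361 + 280 = 641
Selection 7: 641 + 280 = 921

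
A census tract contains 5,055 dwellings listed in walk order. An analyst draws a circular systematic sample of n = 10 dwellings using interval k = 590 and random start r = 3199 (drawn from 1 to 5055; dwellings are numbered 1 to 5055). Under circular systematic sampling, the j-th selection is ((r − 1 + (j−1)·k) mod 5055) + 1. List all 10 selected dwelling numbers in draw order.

Selection 1: 3199
Selection 2: 3199 + 590 = 3789
Selection 3: 3789 + 590 = 4379
Selection 4: 4379 + 590 = 4969
Selection 5: 4969 + 590 = 5559 → 5559 − 5055 = 504
Selection 6: 504 + 590 = 1094
Selection 7: 1094 + 590 = 1684
Selection 8: 1684 + 590 = 2274
Selection 9: 2274 + 590 = 2864
Selection 10: 2864 + 590 = 3454

3199, 3789, 4379, 4969, 504, 1094, 1684, 2274, 2864, 3454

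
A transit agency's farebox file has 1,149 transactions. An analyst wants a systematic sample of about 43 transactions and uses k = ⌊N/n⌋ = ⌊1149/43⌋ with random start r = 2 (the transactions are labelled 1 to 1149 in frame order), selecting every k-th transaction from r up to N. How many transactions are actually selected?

45

k = ⌊1149/43⌋ = 26
Achieved size = ⌊(1149 − 2)/26⌋ + 1 = ⌊1147/26⌋ + 1 = 44 + 1 = 45
(last selection: 2 + 44×26 = 1146 ≤ 1149; next would be 1172 > 1149)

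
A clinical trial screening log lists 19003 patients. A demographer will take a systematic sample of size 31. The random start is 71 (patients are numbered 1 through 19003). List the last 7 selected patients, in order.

14783, 15396, 16009, 16622, 17235, 17848, 18461

k = N/n = 19003/31 = 613
25th selection = 71 + 24×613 = 14783
26th: 14783 + 613 = 15396
27th: 15396 + 613 = 16009
28th: 16009 + 613 = 16622
29th: 16622 + 613 = 17235
30th: 17235 + 613 = 17848
31st: 17848 + 613 = 18461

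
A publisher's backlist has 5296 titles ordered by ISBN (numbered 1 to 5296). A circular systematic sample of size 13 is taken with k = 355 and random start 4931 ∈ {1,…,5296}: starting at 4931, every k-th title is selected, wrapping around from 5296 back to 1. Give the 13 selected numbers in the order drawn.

4931, 5286, 345, 700, 1055, 1410, 1765, 2120, 2475, 2830, 3185, 3540, 3895

Selection 1: 4931
Selection 2: 4931 + 355 = 5286
Selection 3: 5286 + 355 = 5641 → 5641 − 5296 = 345
Selection 4: 345 + 355 = 700
Selection 5: 700 + 355 = 1055
Selection 6: 1055 + 355 = 1410
Selection 7: 1410 + 355 = 1765
Selection 8: 1765 + 355 = 2120
Selection 9: 2120 + 355 = 2475
Selection 10: 2475 + 355 = 2830
Selection 11: 2830 + 355 = 3185
Selection 12: 3185 + 355 = 3540
Selection 13: 3540 + 355 = 3895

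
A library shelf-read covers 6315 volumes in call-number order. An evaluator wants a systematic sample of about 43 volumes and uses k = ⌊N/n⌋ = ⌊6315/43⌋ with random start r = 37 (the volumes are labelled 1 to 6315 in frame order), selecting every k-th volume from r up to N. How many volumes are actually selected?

k = ⌊6315/43⌋ = 146
Achieved size = ⌊(6315 − 37)/146⌋ + 1 = ⌊6278/146⌋ + 1 = 43 + 1 = 44
(last selection: 37 + 43×146 = 6315 ≤ 6315; next would be 6461 > 6315)

44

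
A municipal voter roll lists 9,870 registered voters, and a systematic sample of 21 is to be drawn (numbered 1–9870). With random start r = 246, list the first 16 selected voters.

k = N/n = 9870/21 = 470
voter 1: 246
voter 2: 246 + 470 = 716
voter 3: 716 + 470 = 1186
voter 4: 1186 + 470 = 1656
voter 5: 1656 + 470 = 2126
voter 6: 2126 + 470 = 2596
voter 7: 2596 + 470 = 3066
voter 8: 3066 + 470 = 3536
voter 9: 3536 + 470 = 4006
voter 10: 4006 + 470 = 4476
voter 11: 4476 + 470 = 4946
voter 12: 4946 + 470 = 5416
voter 13: 5416 + 470 = 5886
voter 14: 5886 + 470 = 6356
voter 15: 6356 + 470 = 6826
voter 16: 6826 + 470 = 7296

246, 716, 1186, 1656, 2126, 2596, 3066, 3536, 4006, 4476, 4946, 5416, 5886, 6356, 6826, 7296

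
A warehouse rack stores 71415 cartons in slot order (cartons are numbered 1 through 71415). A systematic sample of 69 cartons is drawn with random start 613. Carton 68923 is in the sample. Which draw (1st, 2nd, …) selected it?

67

k = 71415/69 = 1035
position = (68923 − 613)/1035 + 1 = 68310/1035 + 1 = 66 + 1 = 67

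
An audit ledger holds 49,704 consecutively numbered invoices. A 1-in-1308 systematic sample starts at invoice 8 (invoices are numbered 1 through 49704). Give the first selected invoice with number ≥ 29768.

30092

k = 1308
Steps past start: ⌈(29768 − 8)/1308⌉ = ⌈29760/1308⌉ = 23
Selected invoice: 8 + 23×1308 = 30092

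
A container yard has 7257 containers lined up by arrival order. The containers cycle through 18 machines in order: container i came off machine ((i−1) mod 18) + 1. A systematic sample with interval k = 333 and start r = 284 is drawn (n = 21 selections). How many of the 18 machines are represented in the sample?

2

Consecutive selections differ by k = 333, so their machine numbers differ by 333 mod 18 = 9.
gcd(333, 18) = 9, so the sample visits 18/9 = 2 distinct residues mod 18.
Start 284 is machine 14; the machines hit are 5, 14.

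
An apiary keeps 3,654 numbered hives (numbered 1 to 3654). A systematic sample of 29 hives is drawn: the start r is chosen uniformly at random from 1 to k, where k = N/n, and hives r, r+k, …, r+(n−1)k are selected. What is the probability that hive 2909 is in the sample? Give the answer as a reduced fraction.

1/126

k = 3654/29 = 126.
Hive 2909 is selected iff r ≡ 2909 (mod 126); exactly one such r in {1,…,126}.
Inclusion probability = 1/126.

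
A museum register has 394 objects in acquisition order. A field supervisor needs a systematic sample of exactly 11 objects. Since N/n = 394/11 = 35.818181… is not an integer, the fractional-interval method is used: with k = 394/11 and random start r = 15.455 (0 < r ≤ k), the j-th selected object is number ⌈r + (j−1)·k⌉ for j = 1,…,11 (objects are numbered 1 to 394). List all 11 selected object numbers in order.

j=1: r + 0k = 15.455 → ⌈·⌉ = 16
j=2: r + 1k = 51.273181… → ⌈·⌉ = 52
j=3: r + 2k = 87.091363… → ⌈·⌉ = 88
j=4: r + 3k = 122.909545… → ⌈·⌉ = 123
j=5: r + 4k = 158.727727… → ⌈·⌉ = 159
j=6: r + 5k = 194.545909… → ⌈·⌉ = 195
j=7: r + 6k = 230.364090… → ⌈·⌉ = 231
j=8: r + 7k = 266.182272… → ⌈·⌉ = 267
j=9: r + 8k = 302.000454… → ⌈·⌉ = 303
j=10: r + 9k = 337.818636… → ⌈·⌉ = 338
j=11: r + 10k = 373.636818… → ⌈·⌉ = 374

16, 52, 88, 123, 159, 195, 231, 267, 303, 338, 374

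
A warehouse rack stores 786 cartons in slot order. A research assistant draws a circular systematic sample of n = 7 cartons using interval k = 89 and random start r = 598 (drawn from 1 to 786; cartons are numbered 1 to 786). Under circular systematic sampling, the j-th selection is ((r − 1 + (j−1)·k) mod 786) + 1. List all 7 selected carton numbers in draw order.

Selection 1: 598
Selection 2: 598 + 89 = 687
Selection 3: 687 + 89 = 776
Selection 4: 776 + 89 = 865 → 865 − 786 = 79
Selection 5: 79 + 89 = 168
Selection 6: 168 + 89 = 257
Selection 7: 257 + 89 = 346

598, 687, 776, 79, 168, 257, 346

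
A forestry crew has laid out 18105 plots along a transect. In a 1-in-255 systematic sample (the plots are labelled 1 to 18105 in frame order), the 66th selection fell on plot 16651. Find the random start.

k = 255
r = 16651 − (66−1)×255 = 16651 − 16575 = 76

76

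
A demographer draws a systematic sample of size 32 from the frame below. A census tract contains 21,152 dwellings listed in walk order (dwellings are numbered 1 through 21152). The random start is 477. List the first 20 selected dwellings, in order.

477, 1138, 1799, 2460, 3121, 3782, 4443, 5104, 5765, 6426, 7087, 7748, 8409, 9070, 9731, 10392, 11053, 11714, 12375, 13036

k = N/n = 21152/32 = 661
dwelling 1: 477
dwelling 2: 477 + 661 = 1138
dwelling 3: 1138 + 661 = 1799
dwelling 4: 1799 + 661 = 2460
dwelling 5: 2460 + 661 = 3121
dwelling 6: 3121 + 661 = 3782
dwelling 7: 3782 + 661 = 4443
dwelling 8: 4443 + 661 = 5104
dwelling 9: 5104 + 661 = 5765
dwelling 10: 5765 + 661 = 6426
dwelling 11: 6426 + 661 = 7087
dwelling 12: 7087 + 661 = 7748
dwelling 13: 7748 + 661 = 8409
dwelling 14: 8409 + 661 = 9070
dwelling 15: 9070 + 661 = 9731
dwelling 16: 9731 + 661 = 10392
dwelling 17: 10392 + 661 = 11053
dwelling 18: 11053 + 661 = 11714
dwelling 19: 11714 + 661 = 12375
dwelling 20: 12375 + 661 = 13036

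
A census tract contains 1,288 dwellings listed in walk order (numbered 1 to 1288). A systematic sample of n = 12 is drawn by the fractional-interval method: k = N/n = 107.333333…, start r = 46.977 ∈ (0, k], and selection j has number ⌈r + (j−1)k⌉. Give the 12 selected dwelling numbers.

47, 155, 262, 369, 477, 584, 691, 799, 906, 1013, 1121, 1228

j=1: r + 0k = 46.977 → ⌈·⌉ = 47
j=2: r + 1k = 154.310333… → ⌈·⌉ = 155
j=3: r + 2k = 261.643666… → ⌈·⌉ = 262
j=4: r + 3k = 368.977 → ⌈·⌉ = 369
j=5: r + 4k = 476.310333… → ⌈·⌉ = 477
j=6: r + 5k = 583.643666… → ⌈·⌉ = 584
j=7: r + 6k = 690.977 → ⌈·⌉ = 691
j=8: r + 7k = 798.310333… → ⌈·⌉ = 799
j=9: r + 8k = 905.643666… → ⌈·⌉ = 906
j=10: r + 9k = 1012.977 → ⌈·⌉ = 1013
j=11: r + 10k = 1120.310333… → ⌈·⌉ = 1121
j=12: r + 11k = 1227.643666… → ⌈·⌉ = 1228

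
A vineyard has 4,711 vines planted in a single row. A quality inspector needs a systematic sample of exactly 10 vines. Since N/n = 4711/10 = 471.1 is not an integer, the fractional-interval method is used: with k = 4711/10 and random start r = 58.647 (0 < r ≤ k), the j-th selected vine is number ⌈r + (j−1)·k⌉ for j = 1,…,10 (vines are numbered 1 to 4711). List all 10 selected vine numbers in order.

j=1: r + 0k = 58.647 → ⌈·⌉ = 59
j=2: r + 1k = 529.747 → ⌈·⌉ = 530
j=3: r + 2k = 1000.847 → ⌈·⌉ = 1001
j=4: r + 3k = 1471.947 → ⌈·⌉ = 1472
j=5: r + 4k = 1943.047 → ⌈·⌉ = 1944
j=6: r + 5k = 2414.147 → ⌈·⌉ = 2415
j=7: r + 6k = 2885.247 → ⌈·⌉ = 2886
j=8: r + 7k = 3356.347 → ⌈·⌉ = 3357
j=9: r + 8k = 3827.447 → ⌈·⌉ = 3828
j=10: r + 9k = 4298.547 → ⌈·⌉ = 4299

59, 530, 1001, 1472, 1944, 2415, 2886, 3357, 3828, 4299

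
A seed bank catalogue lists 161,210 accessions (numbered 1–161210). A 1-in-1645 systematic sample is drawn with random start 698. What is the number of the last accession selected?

k = 1645
98th selection = r + (98−1)·k = 698 + 97×1645 = 698 + 159565 = 160263

160263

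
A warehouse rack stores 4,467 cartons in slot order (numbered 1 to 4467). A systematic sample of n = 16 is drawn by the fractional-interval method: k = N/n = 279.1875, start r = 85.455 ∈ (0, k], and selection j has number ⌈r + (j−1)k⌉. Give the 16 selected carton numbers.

j=1: r + 0k = 85.455 → ⌈·⌉ = 86
j=2: r + 1k = 364.6425 → ⌈·⌉ = 365
j=3: r + 2k = 643.83 → ⌈·⌉ = 644
j=4: r + 3k = 923.0175 → ⌈·⌉ = 924
j=5: r + 4k = 1202.205 → ⌈·⌉ = 1203
j=6: r + 5k = 1481.3925 → ⌈·⌉ = 1482
j=7: r + 6k = 1760.58 → ⌈·⌉ = 1761
j=8: r + 7k = 2039.7675 → ⌈·⌉ = 2040
j=9: r + 8k = 2318.955 → ⌈·⌉ = 2319
j=10: r + 9k = 2598.1425 → ⌈·⌉ = 2599
j=11: r + 10k = 2877.33 → ⌈·⌉ = 2878
j=12: r + 11k = 3156.5175 → ⌈·⌉ = 3157
j=13: r + 12k = 3435.705 → ⌈·⌉ = 3436
j=14: r + 13k = 3714.8925 → ⌈·⌉ = 3715
j=15: r + 14k = 3994.08 → ⌈·⌉ = 3995
j=16: r + 15k = 4273.2675 → ⌈·⌉ = 4274

86, 365, 644, 924, 1203, 1482, 1761, 2040, 2319, 2599, 2878, 3157, 3436, 3715, 3995, 4274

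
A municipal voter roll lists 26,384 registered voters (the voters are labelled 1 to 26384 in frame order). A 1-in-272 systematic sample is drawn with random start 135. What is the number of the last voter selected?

k = 272
97th selection = r + (97−1)·k = 135 + 96×272 = 135 + 26112 = 26247

26247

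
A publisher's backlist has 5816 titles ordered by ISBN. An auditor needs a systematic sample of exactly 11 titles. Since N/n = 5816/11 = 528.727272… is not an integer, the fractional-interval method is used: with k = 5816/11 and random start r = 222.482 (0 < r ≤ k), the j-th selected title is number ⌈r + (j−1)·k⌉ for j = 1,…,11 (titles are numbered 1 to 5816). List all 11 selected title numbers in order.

223, 752, 1280, 1809, 2338, 2867, 3395, 3924, 4453, 4982, 5510

j=1: r + 0k = 222.482 → ⌈·⌉ = 223
j=2: r + 1k = 751.209272… → ⌈·⌉ = 752
j=3: r + 2k = 1279.936545… → ⌈·⌉ = 1280
j=4: r + 3k = 1808.663818… → ⌈·⌉ = 1809
j=5: r + 4k = 2337.391090… → ⌈·⌉ = 2338
j=6: r + 5k = 2866.118363… → ⌈·⌉ = 2867
j=7: r + 6k = 3394.845636… → ⌈·⌉ = 3395
j=8: r + 7k = 3923.572909… → ⌈·⌉ = 3924
j=9: r + 8k = 4452.300181… → ⌈·⌉ = 4453
j=10: r + 9k = 4981.027454… → ⌈·⌉ = 4982
j=11: r + 10k = 5509.754727… → ⌈·⌉ = 5510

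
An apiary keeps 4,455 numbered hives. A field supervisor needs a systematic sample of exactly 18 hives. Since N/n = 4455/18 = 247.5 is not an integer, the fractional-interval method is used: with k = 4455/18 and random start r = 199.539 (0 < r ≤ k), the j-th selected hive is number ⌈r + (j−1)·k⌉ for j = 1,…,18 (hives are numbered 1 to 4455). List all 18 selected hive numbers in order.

200, 448, 695, 943, 1190, 1438, 1685, 1933, 2180, 2428, 2675, 2923, 3170, 3418, 3665, 3913, 4160, 4408

j=1: r + 0k = 199.539 → ⌈·⌉ = 200
j=2: r + 1k = 447.039 → ⌈·⌉ = 448
j=3: r + 2k = 694.539 → ⌈·⌉ = 695
j=4: r + 3k = 942.039 → ⌈·⌉ = 943
j=5: r + 4k = 1189.539 → ⌈·⌉ = 1190
j=6: r + 5k = 1437.039 → ⌈·⌉ = 1438
j=7: r + 6k = 1684.539 → ⌈·⌉ = 1685
j=8: r + 7k = 1932.039 → ⌈·⌉ = 1933
j=9: r + 8k = 2179.539 → ⌈·⌉ = 2180
j=10: r + 9k = 2427.039 → ⌈·⌉ = 2428
j=11: r + 10k = 2674.539 → ⌈·⌉ = 2675
j=12: r + 11k = 2922.039 → ⌈·⌉ = 2923
j=13: r + 12k = 3169.539 → ⌈·⌉ = 3170
j=14: r + 13k = 3417.039 → ⌈·⌉ = 3418
j=15: r + 14k = 3664.539 → ⌈·⌉ = 3665
j=16: r + 15k = 3912.039 → ⌈·⌉ = 3913
j=17: r + 16k = 4159.539 → ⌈·⌉ = 4160
j=18: r + 17k = 4407.039 → ⌈·⌉ = 4408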